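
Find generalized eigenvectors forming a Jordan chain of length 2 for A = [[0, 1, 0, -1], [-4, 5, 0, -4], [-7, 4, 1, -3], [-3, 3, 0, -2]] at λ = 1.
We seek v_1 ∈ ker((A - I)^2) \ ker(A - I), then set v_{i+1} = (A - I) v_i.

One such chain is v_1 = [[0, 1, 1, 0]]^T, v_2 = [[1, 4, 4, 3]]^T. Check: (A - I) v_2 = [[0, 0, 0, 0]]^T = 0.

v_1 = [[0, 1, 1, 0]]^T, v_2 = [[1, 4, 4, 3]]^T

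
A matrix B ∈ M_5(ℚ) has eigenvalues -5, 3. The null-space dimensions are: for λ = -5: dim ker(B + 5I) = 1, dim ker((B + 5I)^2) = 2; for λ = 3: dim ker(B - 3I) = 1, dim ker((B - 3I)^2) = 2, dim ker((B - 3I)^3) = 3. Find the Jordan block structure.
Jordan blocks: (-5, 2), (3, 3)

λ = -5: successive nullity increments [1, 1] count blocks of size ≥ k; block sizes are [2].
λ = 3: successive nullity increments [1, 1, 1] count blocks of size ≥ k; block sizes are [3].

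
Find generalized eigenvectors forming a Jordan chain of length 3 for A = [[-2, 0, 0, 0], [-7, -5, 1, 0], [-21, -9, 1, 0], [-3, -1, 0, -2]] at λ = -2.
We seek v_1 ∈ ker((A + 2I)^3) \ ker((A + 2I)^2), then set v_{i+1} = (A + 2I) v_i.

One such chain is v_1 = [[0, 0, 1, 0]]^T, v_2 = [[0, 1, 3, 0]]^T, v_3 = [[0, 0, 0, -1]]^T. Check: (A + 2I) v_3 = [[0, 0, 0, 0]]^T = 0.

v_1 = [[0, 0, 1, 0]]^T, v_2 = [[0, 1, 3, 0]]^T, v_3 = [[0, 0, 0, -1]]^T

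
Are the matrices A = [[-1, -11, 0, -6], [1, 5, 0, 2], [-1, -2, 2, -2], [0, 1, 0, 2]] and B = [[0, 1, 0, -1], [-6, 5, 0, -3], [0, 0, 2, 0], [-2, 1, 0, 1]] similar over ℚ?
Both have characteristic polynomial (x - 2)^4, but the minimal polynomial of A is (x - 2)^3 while the minimal polynomial of B is (x - 2)^2. The minimal polynomial is a similarity invariant, so A and B are not similar.

No.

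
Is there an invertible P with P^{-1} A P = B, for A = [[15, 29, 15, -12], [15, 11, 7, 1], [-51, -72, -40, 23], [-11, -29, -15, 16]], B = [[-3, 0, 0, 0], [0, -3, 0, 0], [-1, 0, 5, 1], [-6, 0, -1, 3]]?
No.

Both have characteristic polynomial (x - 4)^2(x + 3)^2, but the minimal polynomial of A is (x - 4)^2(x + 3)^2 while the minimal polynomial of B is (x - 4)^2(x + 3). The minimal polynomial is a similarity invariant, so A and B are not similar.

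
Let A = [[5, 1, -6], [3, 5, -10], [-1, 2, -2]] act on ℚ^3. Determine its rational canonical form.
The invariant factors of A (the non-unit diagonal entries of the Smith normal form of xI - A over ℚ[x]) are x(x - 4)^2, each dividing the next. The characteristic polynomial is their product, x(x - 4)^2.

The rational canonical form is the block-diagonal matrix of companion matrices C(f_i):
R = [[0, 0, 0], [1, 0, -16], [0, 1, 8]].

R = [[0, 0, 0], [1, 0, -16], [0, 1, 8]]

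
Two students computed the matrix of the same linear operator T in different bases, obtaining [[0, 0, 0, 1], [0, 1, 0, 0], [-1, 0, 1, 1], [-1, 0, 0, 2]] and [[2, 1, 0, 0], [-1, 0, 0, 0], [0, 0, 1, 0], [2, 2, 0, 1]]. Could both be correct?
Two matrices over a field are similar if and only if they have the same invariant factors.

Both A and B have characteristic polynomial (x - 1)^4 and minimal polynomial (x - 1)^2. Computing further, both have invariant factors x - 1, x - 1, (x - 1)^2. Hence A and B are similar.

Yes.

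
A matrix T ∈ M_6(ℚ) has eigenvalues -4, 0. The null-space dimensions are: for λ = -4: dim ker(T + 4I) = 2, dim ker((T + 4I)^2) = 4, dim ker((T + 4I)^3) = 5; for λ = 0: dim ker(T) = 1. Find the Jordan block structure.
Jordan blocks: (-4, 3), (-4, 2), (0, 1)

λ = -4: successive nullity increments [2, 2, 1] count blocks of size ≥ k; block sizes are [3, 2].
λ = 0: successive nullity increments [1] count blocks of size ≥ k; block sizes are [1].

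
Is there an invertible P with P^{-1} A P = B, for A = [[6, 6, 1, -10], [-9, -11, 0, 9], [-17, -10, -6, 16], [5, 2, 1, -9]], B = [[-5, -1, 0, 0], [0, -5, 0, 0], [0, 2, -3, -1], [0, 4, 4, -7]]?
Two matrices over a field are similar if and only if they have the same invariant factors.

Both A and B have characteristic polynomial (x + 5)^4 and minimal polynomial (x + 5)^2. Computing further, both have invariant factors (x + 5)^2, (x + 5)^2. Hence A and B are similar.

Yes.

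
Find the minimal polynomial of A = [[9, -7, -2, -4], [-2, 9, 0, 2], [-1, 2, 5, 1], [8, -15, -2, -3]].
The characteristic polynomial factors as (x - 5)^4. The minimal polynomial is ∏(x - λ)^{k_λ} where k_λ is the size of the largest Jordan block at λ.

For λ = 5: rank(A - 5I) = 2, and the largest Jordan block has size 2 (the smallest k with rank((A - 5I)^k) = rank((A - 5I)^(k+1))).

So m_A(x) = (x - 5)^2.

m_A(x) = (x - 5)^2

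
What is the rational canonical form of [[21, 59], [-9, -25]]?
R = [[0, -6], [1, -4]]

The invariant factors of A (the non-unit diagonal entries of the Smith normal form of xI - A over ℚ[x]) are x^2 + 4x + 6, each dividing the next. The characteristic polynomial is their product, x^2 + 4x + 6.

The rational canonical form is the block-diagonal matrix of companion matrices C(f_i):
R = [[0, -6], [1, -4]].

Note the characteristic polynomial does not split into linear factors over ℚ, so A has no Jordan form over ℚ; the rational canonical form exists over any field.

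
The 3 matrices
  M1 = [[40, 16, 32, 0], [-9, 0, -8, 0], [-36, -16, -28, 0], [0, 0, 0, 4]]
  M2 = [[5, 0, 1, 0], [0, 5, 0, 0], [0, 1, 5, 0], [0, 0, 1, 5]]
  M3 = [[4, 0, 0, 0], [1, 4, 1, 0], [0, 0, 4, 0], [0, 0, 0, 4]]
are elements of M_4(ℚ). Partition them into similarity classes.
2 classes: {M1, M3}, {M2}

Characteristic polynomials: χ_{M1} = (x - 4)^4, χ_{M2} = (x - 5)^4, χ_{M3} = (x - 4)^4.

{M1, M3}: invariant factors x - 4, x - 4, (x - 4)^2.

{M2}: invariant factors x - 5, (x - 5)^3.

Matrices are similar if and only if their invariant-factor lists agree; the partition into similarity classes is {M1, M3}, {M2}.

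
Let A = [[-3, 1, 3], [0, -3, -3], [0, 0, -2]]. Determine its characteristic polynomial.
χ_A(x) = (x + 2)(x + 3)^2

xI - A = [[x + 3, -1, -3], [0, x + 3, 3], [0, 0, x + 2]].

Expanding det(xI - A) along the first row:
det(xI - A) = + (x + 3)·det([[x + 3, 3], [0, x + 2]]) - (-1)·det([[0, 3], [0, x + 2]]) + (-3)·det([[0, x + 3], [0, 0]]).

Evaluating gives χ_A(x) = x^3 + 8x^2 + 21x + 18 = (x + 2)(x + 3)^2.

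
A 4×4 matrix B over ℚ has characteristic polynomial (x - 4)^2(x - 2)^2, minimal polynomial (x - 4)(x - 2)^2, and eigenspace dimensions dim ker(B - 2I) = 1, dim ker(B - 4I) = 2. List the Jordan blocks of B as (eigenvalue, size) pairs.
Jordan blocks: (2, 2), (4, 1), (4, 1)

λ = 2: algebraic multiplicity 2 (exponent in χ_B), largest block size 2 (exponent in m_B), 1 block (geometric multiplicity). This forces block sizes [2].
λ = 4: algebraic multiplicity 2 (exponent in χ_B), largest block size 1 (exponent in m_B), 2 blocks (geometric multiplicity). These force block sizes [1, 1].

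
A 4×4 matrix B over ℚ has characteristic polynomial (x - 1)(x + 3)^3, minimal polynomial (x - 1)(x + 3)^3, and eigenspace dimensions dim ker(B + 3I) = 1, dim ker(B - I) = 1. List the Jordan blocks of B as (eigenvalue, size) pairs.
Jordan blocks: (-3, 3), (1, 1)

λ = -3: algebraic multiplicity 3 (exponent in χ_B), largest block size 3 (exponent in m_B), 1 block (geometric multiplicity). This forces block sizes [3].
λ = 1: algebraic multiplicity 1 (exponent in χ_B), largest block size 1 (exponent in m_B), 1 block (geometric multiplicity). This forces block sizes [1].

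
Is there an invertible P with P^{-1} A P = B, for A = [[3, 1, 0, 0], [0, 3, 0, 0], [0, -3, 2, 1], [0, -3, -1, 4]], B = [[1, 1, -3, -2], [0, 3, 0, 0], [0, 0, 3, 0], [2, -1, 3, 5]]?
No.

Both have characteristic polynomial (x - 3)^4 and minimal polynomial (x - 3)^2. But rank(A - 3I) = 2 for A while rank(B - 3I) = 1 for B, so the number of Jordan blocks at λ = 3 differs. A and B are not similar.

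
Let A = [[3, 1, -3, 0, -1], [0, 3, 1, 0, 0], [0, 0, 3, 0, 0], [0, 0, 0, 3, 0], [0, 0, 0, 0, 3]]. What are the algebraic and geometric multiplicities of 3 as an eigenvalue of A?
algebraic multiplicity 5, geometric multiplicity 3

The characteristic polynomial is (x - 3)^5, so the factor x - 3 appears with exponent 5: the algebraic multiplicity is 5.

rank(A - 3I) = 2, so the eigenspace has dimension 5 - 2 = 3: the geometric multiplicity is 3.

Since 3 < 5, A is not diagonalizable.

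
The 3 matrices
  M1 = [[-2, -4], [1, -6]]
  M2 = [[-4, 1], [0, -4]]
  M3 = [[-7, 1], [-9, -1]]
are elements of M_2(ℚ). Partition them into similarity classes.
Characteristic polynomials: χ_{M1} = (x + 4)^2, χ_{M2} = (x + 4)^2, χ_{M3} = (x + 4)^2.

{M1, M2, M3}: invariant factors (x + 4)^2.

Matrices are similar if and only if their invariant-factor lists agree; the partition into similarity classes is {M1, M2, M3}.

1 class: {M1, M2, M3}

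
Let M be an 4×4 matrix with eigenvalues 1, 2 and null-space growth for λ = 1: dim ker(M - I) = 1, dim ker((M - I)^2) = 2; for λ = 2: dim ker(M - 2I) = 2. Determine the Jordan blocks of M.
λ = 1: successive nullity increments [1, 1] count blocks of size ≥ k; block sizes are [2].
λ = 2: successive nullity increments [2] count blocks of size ≥ k; block sizes are [1, 1].

Jordan blocks: (1, 2), (2, 1), (2, 1)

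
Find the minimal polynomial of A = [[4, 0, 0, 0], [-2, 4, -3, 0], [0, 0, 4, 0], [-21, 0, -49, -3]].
m_A(x) = (x - 4)^2(x + 3)

The characteristic polynomial factors as (x - 4)^3(x + 3). The minimal polynomial is ∏(x - λ)^{k_λ} where k_λ is the size of the largest Jordan block at λ.

For λ = -3: rank(A + 3I) = 3, and the largest Jordan block has size 1 (the smallest k with rank((A + 3I)^k) = rank((A + 3I)^(k+1))).
For λ = 4: rank(A - 4I) = 2, and the largest Jordan block has size 2 (the smallest k with rank((A - 4I)^k) = rank((A - 4I)^(k+1))).

So m_A(x) = (x - 4)^2(x + 3).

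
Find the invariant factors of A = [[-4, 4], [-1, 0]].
(x + 2)^2

The Jordan structure of A has elementary divisors (x + 2)^2. Arranging the block sizes at each eigenvalue in decreasing order and taking row products gives the invariant factors.

Invariant factors (smallest first, each dividing the next): (x + 2)^2.

Check: the last factor (x + 2)^2 is the minimal polynomial, and the product (x + 2)^2 is the characteristic polynomial.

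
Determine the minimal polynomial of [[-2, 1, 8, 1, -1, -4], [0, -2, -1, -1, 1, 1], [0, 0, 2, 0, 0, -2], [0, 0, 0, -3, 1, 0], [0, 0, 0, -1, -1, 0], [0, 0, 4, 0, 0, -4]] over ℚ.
The characteristic polynomial factors as x(x + 2)^5. The minimal polynomial is ∏(x - λ)^{k_λ} where k_λ is the size of the largest Jordan block at λ.

For λ = -2: rank(A + 2I) = 4, and the largest Jordan block has size 3 (the smallest k with rank((A + 2I)^k) = rank((A + 2I)^(k+1))).
For λ = 0: rank(A) = 5, and the largest Jordan block has size 1 (the smallest k with rank(A^k) = rank(A^(k+1))).

So m_A(x) = x(x + 2)^3.

m_A(x) = x(x + 2)^3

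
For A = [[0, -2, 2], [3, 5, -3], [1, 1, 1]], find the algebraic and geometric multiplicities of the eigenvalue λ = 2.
algebraic multiplicity 3, geometric multiplicity 2

The characteristic polynomial is (x - 2)^3, so the factor x - 2 appears with exponent 3: the algebraic multiplicity is 3.

rank(A - 2I) = 1, so the eigenspace has dimension 3 - 1 = 2: the geometric multiplicity is 2.

Since 2 < 3, A is not diagonalizable.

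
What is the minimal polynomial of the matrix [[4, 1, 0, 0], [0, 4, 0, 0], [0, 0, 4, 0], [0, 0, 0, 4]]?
The characteristic polynomial factors as (x - 4)^4. The minimal polynomial is ∏(x - λ)^{k_λ} where k_λ is the size of the largest Jordan block at λ.

For λ = 4: rank(A - 4I) = 1, and the largest Jordan block has size 2 (the smallest k with rank((A - 4I)^k) = rank((A - 4I)^(k+1))).

So m_A(x) = (x - 4)^2.

m_A(x) = (x - 4)^2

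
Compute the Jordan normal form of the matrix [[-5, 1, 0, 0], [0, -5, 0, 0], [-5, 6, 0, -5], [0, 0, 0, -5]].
J = [[-5, 1, 0, 0], [0, -5, 0, 0], [0, 0, -5, 0], [0, 0, 0, 0]]

The characteristic polynomial is det(xI - A) = x(x + 5)^3, so the eigenvalues are -5 (algebraic multiplicity 3), 0 (algebraic multiplicity 1).

For λ = -5: rank(A + 5I) = 2, rank((A + 5I)^2) = 1. The eigenspace has dimension 4 - 2 = 2, so there are 2 Jordan blocks; the rank sequence gives block sizes [2, 1].

For λ = 0: algebraic multiplicity 1 gives one 1×1 block.

Assembling the blocks gives the Jordan form J above.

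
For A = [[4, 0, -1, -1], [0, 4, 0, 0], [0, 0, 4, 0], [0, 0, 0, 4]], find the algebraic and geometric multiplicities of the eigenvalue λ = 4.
algebraic multiplicity 4, geometric multiplicity 3

The characteristic polynomial is (x - 4)^4, so the factor x - 4 appears with exponent 4: the algebraic multiplicity is 4.

rank(A - 4I) = 1, so the eigenspace has dimension 4 - 1 = 3: the geometric multiplicity is 3.

Since 3 < 4, A is not diagonalizable.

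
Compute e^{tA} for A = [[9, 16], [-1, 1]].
e^{tA} = [[(4*t + 1)*e^{5*t}, 16*t*e^{5*t}], [-t*e^{5*t}, (1 - 4*t)*e^{5*t}]]

A has Jordan form J = [[5, 1], [0, 5]] with A = PJP^{-1}, so e^{tA} = P e^{tJ} P^{-1}.

For a Jordan block J_k(λ), e^{tJ_k(λ)} = e^{λt} · (I + tN + t^2 N^2/2! + ... + t^{k-1} N^{k-1}/(k-1)!) where N is the nilpotent superdiagonal part.

Assembling the blocks and conjugating back gives the entries of e^{tA} as shown above.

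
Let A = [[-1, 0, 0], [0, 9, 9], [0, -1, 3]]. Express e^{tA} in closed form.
e^{tA} = [[e^{-t}, 0, 0], [0, (3*t + 1)*e^{6*t}, 9*t*e^{6*t}], [0, -t*e^{6*t}, (1 - 3*t)*e^{6*t}]]

A has Jordan form J = [[-1, 0, 0], [0, 6, 1], [0, 0, 6]] with A = PJP^{-1}, so e^{tA} = P e^{tJ} P^{-1}.

For a Jordan block J_k(λ), e^{tJ_k(λ)} = e^{λt} · (I + tN + t^2 N^2/2! + ... + t^{k-1} N^{k-1}/(k-1)!) where N is the nilpotent superdiagonal part.

Assembling the blocks and conjugating back gives the entries of e^{tA} as shown above.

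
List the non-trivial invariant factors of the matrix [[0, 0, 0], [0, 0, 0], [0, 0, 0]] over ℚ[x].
x, x, x

The Jordan structure of A has elementary divisors x, x, x. Arranging the block sizes at each eigenvalue in decreasing order and taking row products gives the invariant factors.

Invariant factors (smallest first, each dividing the next): x, x, x.

Check: the last factor x is the minimal polynomial, and the product x^3 is the characteristic polynomial.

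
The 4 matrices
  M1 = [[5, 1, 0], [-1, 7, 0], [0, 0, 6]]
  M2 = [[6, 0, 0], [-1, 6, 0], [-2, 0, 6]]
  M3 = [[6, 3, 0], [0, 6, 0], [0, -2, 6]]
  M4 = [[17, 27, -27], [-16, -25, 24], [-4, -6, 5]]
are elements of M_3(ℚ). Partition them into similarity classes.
2 classes: {M1, M2, M3}, {M4}

Characteristic polynomials: χ_{M1} = (x - 6)^3, χ_{M2} = (x - 6)^3, χ_{M3} = (x - 6)^3, χ_{M4} = (x + 1)^3.

{M1, M2, M3}: invariant factors x - 6, (x - 6)^2.

{M4}: invariant factors x + 1, (x + 1)^2.

Matrices are similar if and only if their invariant-factor lists agree; the partition into similarity classes is {M1, M2, M3}, {M4}.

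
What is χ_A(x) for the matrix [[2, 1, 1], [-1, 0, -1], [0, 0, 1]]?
χ_A(x) = (x - 1)^3

xI - A = [[x - 2, -1, -1], [1, x, 1], [0, 0, x - 1]].

Expanding det(xI - A) along the first row:
det(xI - A) = + (x - 2)·det([[x, 1], [0, x - 1]]) - (-1)·det([[1, 1], [0, x - 1]]) + (-1)·det([[1, x], [0, 0]]).

Evaluating gives χ_A(x) = x^3 - 3x^2 + 3x - 1 = (x - 1)^3.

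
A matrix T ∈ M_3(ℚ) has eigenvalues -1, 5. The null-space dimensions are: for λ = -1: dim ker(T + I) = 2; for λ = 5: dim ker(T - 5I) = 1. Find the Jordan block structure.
Jordan blocks: (-1, 1), (-1, 1), (5, 1)

λ = -1: successive nullity increments [2] count blocks of size ≥ k; block sizes are [1, 1].
λ = 5: successive nullity increments [1] count blocks of size ≥ k; block sizes are [1].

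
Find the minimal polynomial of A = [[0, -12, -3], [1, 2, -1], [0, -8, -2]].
m_A(x) = x^3

The characteristic polynomial factors as x^3. The minimal polynomial is ∏(x - λ)^{k_λ} where k_λ is the size of the largest Jordan block at λ.

For λ = 0: rank(A) = 2, and the largest Jordan block has size 3 (the smallest k with rank(A^k) = rank(A^(k+1))).

So m_A(x) = x^3.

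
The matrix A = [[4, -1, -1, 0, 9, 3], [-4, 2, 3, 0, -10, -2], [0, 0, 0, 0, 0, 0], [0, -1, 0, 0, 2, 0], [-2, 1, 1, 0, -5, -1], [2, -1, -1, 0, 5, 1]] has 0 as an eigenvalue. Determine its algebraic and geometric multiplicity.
The characteristic polynomial is x^5(x - 2), so the factor x appears with exponent 5: the algebraic multiplicity is 5.

rank(A) = 4, so the eigenspace has dimension 6 - 4 = 2: the geometric multiplicity is 2.

Since 2 < 5, A is not diagonalizable.

algebraic multiplicity 5, geometric multiplicity 2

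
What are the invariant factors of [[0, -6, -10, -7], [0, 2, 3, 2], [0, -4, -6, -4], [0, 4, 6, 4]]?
The Jordan structure of A has elementary divisors x^2, x^2. Arranging the block sizes at each eigenvalue in decreasing order and taking row products gives the invariant factors.

Invariant factors (smallest first, each dividing the next): x^2, x^2.

Check: the last factor x^2 is the minimal polynomial, and the product x^4 is the characteristic polynomial.

x^2, x^2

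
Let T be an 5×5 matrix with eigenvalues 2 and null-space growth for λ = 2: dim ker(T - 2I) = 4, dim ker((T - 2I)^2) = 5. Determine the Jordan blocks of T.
λ = 2: successive nullity increments [4, 1] count blocks of size ≥ k; block sizes are [2, 1, 1, 1].

Jordan blocks: (2, 2), (2, 1), (2, 1), (2, 1)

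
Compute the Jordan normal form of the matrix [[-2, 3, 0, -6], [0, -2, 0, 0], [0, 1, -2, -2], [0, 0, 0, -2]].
J = [[-2, 1, 0, 0], [0, -2, 0, 0], [0, 0, -2, 0], [0, 0, 0, -2]]

The characteristic polynomial is det(xI - A) = (x + 2)^4, so the eigenvalues are -2 (algebraic multiplicity 4).

For λ = -2: rank(A + 2I) = 1, rank((A + 2I)^2) = 0. The eigenspace has dimension 4 - 1 = 3, so there are 3 Jordan blocks; the rank sequence gives block sizes [2, 1, 1].

Assembling the blocks gives the Jordan form J above.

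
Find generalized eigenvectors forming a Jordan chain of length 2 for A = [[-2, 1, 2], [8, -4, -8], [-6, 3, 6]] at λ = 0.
v_1 = [[0, 1, 0]]^T, v_2 = [[1, -4, 3]]^T

We seek v_1 ∈ ker(A^2) \ ker(A), then set v_{i+1} = A v_i.

One such chain is v_1 = [[0, 1, 0]]^T, v_2 = [[1, -4, 3]]^T. Check: A v_2 = [[0, 0, 0]]^T = 0.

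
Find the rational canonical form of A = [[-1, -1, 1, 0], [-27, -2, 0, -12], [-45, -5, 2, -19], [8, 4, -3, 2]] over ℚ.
The invariant factors of A (the non-unit diagonal entries of the Smith normal form of xI - A over ℚ[x]) are (x - 1)(x^3 + 3x - 3), each dividing the next. The characteristic polynomial is their product, (x - 1)(x^3 + 3x - 3).

The rational canonical form is the block-diagonal matrix of companion matrices C(f_i):
R = [[0, 0, 0, -3], [1, 0, 0, 6], [0, 1, 0, -3], [0, 0, 1, 1]].

Note the characteristic polynomial does not split into linear factors over ℚ, so A has no Jordan form over ℚ; the rational canonical form exists over any field.

R = [[0, 0, 0, -3], [1, 0, 0, 6], [0, 1, 0, -3], [0, 0, 1, 1]]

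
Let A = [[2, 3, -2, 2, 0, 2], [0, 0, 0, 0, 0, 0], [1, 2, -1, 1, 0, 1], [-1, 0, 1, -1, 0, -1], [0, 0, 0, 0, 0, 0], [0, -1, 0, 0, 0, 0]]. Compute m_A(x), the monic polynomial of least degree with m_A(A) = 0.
The characteristic polynomial factors as x^6. The minimal polynomial is ∏(x - λ)^{k_λ} where k_λ is the size of the largest Jordan block at λ.

For λ = 0: rank(A) = 2, and the largest Jordan block has size 2 (the smallest k with rank(A^k) = rank(A^(k+1))).

So m_A(x) = x^2.

m_A(x) = x^2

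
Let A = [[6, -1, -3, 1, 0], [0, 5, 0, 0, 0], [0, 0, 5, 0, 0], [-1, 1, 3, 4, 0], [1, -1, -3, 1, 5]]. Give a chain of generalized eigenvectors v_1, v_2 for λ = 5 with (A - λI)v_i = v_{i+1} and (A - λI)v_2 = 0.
We seek v_1 ∈ ker((A - 5I)^2) \ ker(A - 5I), then set v_{i+1} = (A - 5I) v_i.

One such chain is v_1 = [[0, 1, 0, 0, 0]]^T, v_2 = [[-1, 0, 0, 1, -1]]^T. Check: (A - 5I) v_2 = [[0, 0, 0, 0, 0]]^T = 0.

v_1 = [[0, 1, 0, 0, 0]]^T, v_2 = [[-1, 0, 0, 1, -1]]^T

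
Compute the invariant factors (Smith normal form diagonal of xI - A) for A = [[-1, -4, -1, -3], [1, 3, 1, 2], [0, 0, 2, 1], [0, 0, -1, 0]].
The Jordan structure of A has elementary divisors (x - 1)^2, (x - 1)^2. Arranging the block sizes at each eigenvalue in decreasing order and taking row products gives the invariant factors.

Invariant factors (smallest first, each dividing the next): (x - 1)^2, (x - 1)^2.

Check: the last factor (x - 1)^2 is the minimal polynomial, and the product (x - 1)^4 is the characteristic polynomial.

(x - 1)^2, (x - 1)^2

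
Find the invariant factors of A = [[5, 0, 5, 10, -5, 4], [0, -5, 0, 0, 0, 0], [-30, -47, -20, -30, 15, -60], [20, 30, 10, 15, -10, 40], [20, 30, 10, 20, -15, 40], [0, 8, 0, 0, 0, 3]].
x + 5, x + 5, x(x - 3)(x + 5)^2

The Jordan structure of A has elementary divisors (x + 5)^2, (x + 5), (x + 5), x, (x - 3). Arranging the block sizes at each eigenvalue in decreasing order and taking row products gives the invariant factors.

Invariant factors (smallest first, each dividing the next): x + 5, x + 5, x(x - 3)(x + 5)^2.

Check: the last factor x(x - 3)(x + 5)^2 is the minimal polynomial, and the product x(x - 3)(x + 5)^4 is the characteristic polynomial.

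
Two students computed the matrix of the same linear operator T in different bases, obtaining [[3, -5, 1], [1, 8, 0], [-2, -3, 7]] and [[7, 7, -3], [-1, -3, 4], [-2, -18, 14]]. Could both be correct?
Yes.

Two matrices over a field are similar if and only if they have the same invariant factors.

Both A and B have characteristic polynomial (x - 6)^3 and minimal polynomial (x - 6)^3. Computing further, both have invariant factors (x - 6)^3. Hence A and B are similar.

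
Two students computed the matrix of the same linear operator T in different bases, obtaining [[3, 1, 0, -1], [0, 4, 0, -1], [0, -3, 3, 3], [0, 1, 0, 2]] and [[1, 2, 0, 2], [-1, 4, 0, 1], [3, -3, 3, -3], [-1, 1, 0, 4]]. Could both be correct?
Yes.

Two matrices over a field are similar if and only if they have the same invariant factors.

Both A and B have characteristic polynomial (x - 3)^4 and minimal polynomial (x - 3)^2. Computing further, both have invariant factors x - 3, x - 3, (x - 3)^2. Hence A and B are similar.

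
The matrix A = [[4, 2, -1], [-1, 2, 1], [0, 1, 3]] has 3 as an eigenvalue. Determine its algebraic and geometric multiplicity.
The characteristic polynomial is (x - 3)^3, so the factor x - 3 appears with exponent 3: the algebraic multiplicity is 3.

rank(A - 3I) = 2, so the eigenspace has dimension 3 - 2 = 1: the geometric multiplicity is 1.

Since 1 < 3, A is not diagonalizable.

algebraic multiplicity 3, geometric multiplicity 1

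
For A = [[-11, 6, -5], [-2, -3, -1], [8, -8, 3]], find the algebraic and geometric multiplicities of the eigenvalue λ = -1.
The characteristic polynomial is (x + 1)(x + 5)^2, so the factor x + 1 appears with exponent 1: the algebraic multiplicity is 1.

rank(A + I) = 2, so the eigenspace has dimension 3 - 2 = 1: the geometric multiplicity is 1.

algebraic multiplicity 1, geometric multiplicity 1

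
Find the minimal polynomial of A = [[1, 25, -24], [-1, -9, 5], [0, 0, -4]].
m_A(x) = (x + 4)^3

The characteristic polynomial factors as (x + 4)^3. The minimal polynomial is ∏(x - λ)^{k_λ} where k_λ is the size of the largest Jordan block at λ.

For λ = -4: rank(A + 4I) = 2, and the largest Jordan block has size 3 (the smallest k with rank((A + 4I)^k) = rank((A + 4I)^(k+1))).

So m_A(x) = (x + 4)^3.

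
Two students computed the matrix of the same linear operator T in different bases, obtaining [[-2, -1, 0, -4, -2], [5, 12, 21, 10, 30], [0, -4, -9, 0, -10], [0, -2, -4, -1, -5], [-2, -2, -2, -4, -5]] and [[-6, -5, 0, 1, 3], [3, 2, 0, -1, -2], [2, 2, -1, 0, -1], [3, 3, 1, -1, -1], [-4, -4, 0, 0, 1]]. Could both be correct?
Two matrices over a field are similar if and only if they have the same invariant factors.

Both A and B have characteristic polynomial (x + 1)^5 and minimal polynomial (x + 1)^3. Computing further, both have invariant factors (x + 1)^2, (x + 1)^3. Hence A and B are similar.

Yes.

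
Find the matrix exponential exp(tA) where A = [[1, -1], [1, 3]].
A has Jordan form J = [[2, 1], [0, 2]] with A = PJP^{-1}, so e^{tA} = P e^{tJ} P^{-1}.

For a Jordan block J_k(λ), e^{tJ_k(λ)} = e^{λt} · (I + tN + t^2 N^2/2! + ... + t^{k-1} N^{k-1}/(k-1)!) where N is the nilpotent superdiagonal part.

Assembling the blocks and conjugating back gives the entries of e^{tA} as shown above.

e^{tA} = [[(1 - t)*e^{2*t}, -t*e^{2*t}], [t*e^{2*t}, (t + 1)*e^{2*t}]]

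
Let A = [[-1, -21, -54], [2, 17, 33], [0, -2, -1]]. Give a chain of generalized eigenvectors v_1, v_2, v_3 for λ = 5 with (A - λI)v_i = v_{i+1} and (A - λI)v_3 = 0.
We seek v_1 ∈ ker((A - 5I)^3) \ ker((A - 5I)^2), then set v_{i+1} = (A - 5I) v_i.

One such chain is v_1 = [[8, -15, 5]]^T, v_2 = [[-3, 1, 0]]^T, v_3 = [[-3, 6, -2]]^T. Check: (A - 5I) v_3 = [[0, 0, 0]]^T = 0.

v_1 = [[8, -15, 5]]^T, v_2 = [[-3, 1, 0]]^T, v_3 = [[-3, 6, -2]]^T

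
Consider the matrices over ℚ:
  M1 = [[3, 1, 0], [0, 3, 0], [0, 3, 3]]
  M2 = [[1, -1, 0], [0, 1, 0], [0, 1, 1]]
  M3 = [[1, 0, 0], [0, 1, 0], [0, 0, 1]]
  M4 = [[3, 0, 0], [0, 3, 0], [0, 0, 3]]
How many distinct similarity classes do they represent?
4 classes: {M1}, {M2}, {M3}, {M4}

Characteristic polynomials: χ_{M1} = (x - 3)^3, χ_{M2} = (x - 1)^3, χ_{M3} = (x - 1)^3, χ_{M4} = (x - 3)^3.

{M1}: invariant factors x - 3, (x - 3)^2.

{M2}: invariant factors x - 1, (x - 1)^2.

{M3}: invariant factors x - 1, x - 1, x - 1.

{M4}: invariant factors x - 3, x - 3, x - 3.

Matrices are similar if and only if their invariant-factor lists agree; the partition into similarity classes is {M1}, {M2}, {M3}, {M4}.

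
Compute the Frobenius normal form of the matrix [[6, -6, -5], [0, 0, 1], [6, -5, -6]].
R = [[0, 0, -6], [1, 0, 1], [0, 1, 0]]

The invariant factors of A (the non-unit diagonal entries of the Smith normal form of xI - A over ℚ[x]) are (x + 2)(x^2 - 2x + 3), each dividing the next. The characteristic polynomial is their product, (x + 2)(x^2 - 2x + 3).

The rational canonical form is the block-diagonal matrix of companion matrices C(f_i):
R = [[0, 0, -6], [1, 0, 1], [0, 1, 0]].

Note the characteristic polynomial does not split into linear factors over ℚ, so A has no Jordan form over ℚ; the rational canonical form exists over any field.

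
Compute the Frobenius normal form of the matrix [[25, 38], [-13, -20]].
The invariant factors of A (the non-unit diagonal entries of the Smith normal form of xI - A over ℚ[x]) are (x - 6)(x + 1), each dividing the next. The characteristic polynomial is their product, (x - 6)(x + 1).

The rational canonical form is the block-diagonal matrix of companion matrices C(f_i):
R = [[0, 6], [1, 5]].

R = [[0, 6], [1, 5]]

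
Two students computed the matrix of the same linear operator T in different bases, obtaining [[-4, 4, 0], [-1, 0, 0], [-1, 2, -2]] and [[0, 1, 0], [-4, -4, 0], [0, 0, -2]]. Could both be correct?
Yes.

Two matrices over a field are similar if and only if they have the same invariant factors.

Both A and B have characteristic polynomial (x + 2)^3 and minimal polynomial (x + 2)^2. Computing further, both have invariant factors x + 2, (x + 2)^2. Hence A and B are similar.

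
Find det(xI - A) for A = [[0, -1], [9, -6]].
χ_A(x) = (x + 3)^2

xI - A = [[x, 1], [-9, x + 6]].

Expanding det(xI - A) along the first row:
det(xI - A) = + (x)·det([[x + 6]]) - (1)·det([[-9]]).

Evaluating gives χ_A(x) = x^2 + 6x + 9 = (x + 3)^2.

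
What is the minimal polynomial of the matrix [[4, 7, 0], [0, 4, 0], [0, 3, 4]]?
m_A(x) = (x - 4)^2

The characteristic polynomial factors as (x - 4)^3. The minimal polynomial is ∏(x - λ)^{k_λ} where k_λ is the size of the largest Jordan block at λ.

For λ = 4: rank(A - 4I) = 1, and the largest Jordan block has size 2 (the smallest k with rank((A - 4I)^k) = rank((A - 4I)^(k+1))).

So m_A(x) = (x - 4)^2.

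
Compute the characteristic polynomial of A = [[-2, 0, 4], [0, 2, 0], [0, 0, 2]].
χ_A(x) = (x - 2)^2(x + 2)

xI - A = [[x + 2, 0, -4], [0, x - 2, 0], [0, 0, x - 2]].

Expanding det(xI - A) along the first row:
det(xI - A) = + (x + 2)·det([[x - 2, 0], [0, x - 2]]) - (0)·det([[0, 0], [0, x - 2]]) + (-4)·det([[0, x - 2], [0, 0]]).

Evaluating gives χ_A(x) = x^3 - 2x^2 - 4x + 8 = (x - 2)^2(x + 2).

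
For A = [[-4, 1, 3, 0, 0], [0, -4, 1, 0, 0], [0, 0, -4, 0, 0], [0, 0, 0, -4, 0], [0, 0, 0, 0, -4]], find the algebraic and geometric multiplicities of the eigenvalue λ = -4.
algebraic multiplicity 5, geometric multiplicity 3

The characteristic polynomial is (x + 4)^5, so the factor x + 4 appears with exponent 5: the algebraic multiplicity is 5.

rank(A + 4I) = 2, so the eigenspace has dimension 5 - 2 = 3: the geometric multiplicity is 3.

Since 3 < 5, A is not diagonalizable.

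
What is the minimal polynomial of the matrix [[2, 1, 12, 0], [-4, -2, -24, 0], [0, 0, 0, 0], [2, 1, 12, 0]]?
m_A(x) = x^2

The characteristic polynomial factors as x^4. The minimal polynomial is ∏(x - λ)^{k_λ} where k_λ is the size of the largest Jordan block at λ.

For λ = 0: rank(A) = 1, and the largest Jordan block has size 2 (the smallest k with rank(A^k) = rank(A^(k+1))).

So m_A(x) = x^2.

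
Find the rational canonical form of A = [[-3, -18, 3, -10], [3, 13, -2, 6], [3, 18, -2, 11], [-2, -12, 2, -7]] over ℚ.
The invariant factors of A (the non-unit diagonal entries of the Smith normal form of xI - A over ℚ[x]) are (x - 1)(x^3 - 4x + 5), each dividing the next. The characteristic polynomial is their product, (x - 1)(x^3 - 4x + 5).

The rational canonical form is the block-diagonal matrix of companion matrices C(f_i):
R = [[0, 0, 0, 5], [1, 0, 0, -9], [0, 1, 0, 4], [0, 0, 1, 1]].

Note the characteristic polynomial does not split into linear factors over ℚ, so A has no Jordan form over ℚ; the rational canonical form exists over any field.

R = [[0, 0, 0, 5], [1, 0, 0, -9], [0, 1, 0, 4], [0, 0, 1, 1]]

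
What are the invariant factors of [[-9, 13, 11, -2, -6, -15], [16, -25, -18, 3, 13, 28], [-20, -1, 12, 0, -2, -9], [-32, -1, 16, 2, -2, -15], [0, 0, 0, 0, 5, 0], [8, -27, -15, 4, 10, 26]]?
The Jordan structure of A has elementary divisors (x + 5), (x - 2)^3, (x - 5), (x - 5). Arranging the block sizes at each eigenvalue in decreasing order and taking row products gives the invariant factors.

Invariant factors (smallest first, each dividing the next): x - 5, (x - 5)(x - 2)^3(x + 5).

Check: the last factor (x - 5)(x - 2)^3(x + 5) is the minimal polynomial, and the product (x - 5)^2(x - 2)^3(x + 5) is the characteristic polynomial.

x - 5, (x - 5)(x - 2)^3(x + 5)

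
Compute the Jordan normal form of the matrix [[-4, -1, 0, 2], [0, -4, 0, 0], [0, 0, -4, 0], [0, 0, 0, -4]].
J = [[-4, 1, 0, 0], [0, -4, 0, 0], [0, 0, -4, 0], [0, 0, 0, -4]]

The characteristic polynomial is det(xI - A) = (x + 4)^4, so the eigenvalues are -4 (algebraic multiplicity 4).

For λ = -4: rank(A + 4I) = 1, rank((A + 4I)^2) = 0. The eigenspace has dimension 4 - 1 = 3, so there are 3 Jordan blocks; the rank sequence gives block sizes [2, 1, 1].

Assembling the blocks gives the Jordan form J above.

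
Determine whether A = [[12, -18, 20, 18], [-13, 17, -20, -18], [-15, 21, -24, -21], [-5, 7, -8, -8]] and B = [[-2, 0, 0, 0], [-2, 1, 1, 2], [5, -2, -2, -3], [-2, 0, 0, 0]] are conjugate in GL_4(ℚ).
Yes.

Two matrices over a field are similar if and only if they have the same invariant factors.

Both A and B have characteristic polynomial x^2(x + 1)(x + 2) and minimal polynomial x^2(x + 1)(x + 2). Computing further, both have invariant factors x^2(x + 1)(x + 2). Hence A and B are similar.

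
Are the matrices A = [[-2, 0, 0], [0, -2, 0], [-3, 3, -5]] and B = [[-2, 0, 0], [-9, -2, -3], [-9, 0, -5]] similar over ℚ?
Yes.

Two matrices over a field are similar if and only if they have the same invariant factors.

Both A and B have characteristic polynomial (x + 2)^2(x + 5) and minimal polynomial (x + 2)(x + 5). Computing further, both have invariant factors x + 2, (x + 2)(x + 5). Hence A and B are similar.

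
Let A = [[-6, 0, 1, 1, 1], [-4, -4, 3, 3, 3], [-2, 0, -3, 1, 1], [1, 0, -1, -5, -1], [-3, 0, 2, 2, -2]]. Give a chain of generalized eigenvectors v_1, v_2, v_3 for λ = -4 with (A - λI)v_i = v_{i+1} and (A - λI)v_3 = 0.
We seek v_1 ∈ ker((A + 4I)^3) \ ker((A + 4I)^2), then set v_{i+1} = (A + 4I) v_i.

One such chain is v_1 = [[0, 0, 1, 0, 0]]^T, v_2 = [[1, 3, 1, -1, 2]]^T, v_3 = [[0, 2, 0, -1, 1]]^T. Check: (A + 4I) v_3 = [[0, 0, 0, 0, 0]]^T = 0.

v_1 = [[0, 0, 1, 0, 0]]^T, v_2 = [[1, 3, 1, -1, 2]]^T, v_3 = [[0, 2, 0, -1, 1]]^T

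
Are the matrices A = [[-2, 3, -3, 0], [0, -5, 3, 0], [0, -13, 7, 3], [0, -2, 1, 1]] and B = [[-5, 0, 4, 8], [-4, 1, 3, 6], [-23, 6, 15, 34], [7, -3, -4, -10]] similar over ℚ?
Two matrices over a field are similar if and only if they have the same invariant factors.

Both A and B have characteristic polynomial (x - 1)^3(x + 2) and minimal polynomial (x - 1)^3(x + 2). Computing further, both have invariant factors (x - 1)^3(x + 2). Hence A and B are similar.

Yes.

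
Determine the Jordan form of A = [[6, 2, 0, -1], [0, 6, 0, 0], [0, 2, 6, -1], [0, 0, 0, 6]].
J = [[6, 1, 0, 0], [0, 6, 0, 0], [0, 0, 6, 0], [0, 0, 0, 6]]

The characteristic polynomial is det(xI - A) = (x - 6)^4, so the eigenvalues are 6 (algebraic multiplicity 4).

For λ = 6: rank(A - 6I) = 1, rank((A - 6I)^2) = 0. The eigenspace has dimension 4 - 1 = 3, so there are 3 Jordan blocks; the rank sequence gives block sizes [2, 1, 1].

Assembling the blocks gives the Jordan form J above.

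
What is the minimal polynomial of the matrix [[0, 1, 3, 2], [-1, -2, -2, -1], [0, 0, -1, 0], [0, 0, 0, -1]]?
The characteristic polynomial factors as (x + 1)^4. The minimal polynomial is ∏(x - λ)^{k_λ} where k_λ is the size of the largest Jordan block at λ.

For λ = -1: rank(A + I) = 2, and the largest Jordan block has size 3 (the smallest k with rank((A + I)^k) = rank((A + I)^(k+1))).

So m_A(x) = (x + 1)^3.

m_A(x) = (x + 1)^3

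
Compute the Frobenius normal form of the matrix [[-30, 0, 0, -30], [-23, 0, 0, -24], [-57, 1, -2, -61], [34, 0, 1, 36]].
R = [[0, 0, 0, -30], [1, 0, 0, -24], [0, 1, 0, 11], [0, 0, 1, 4]]

The invariant factors of A (the non-unit diagonal entries of the Smith normal form of xI - A over ℚ[x]) are (x - 5)(x + 1)(x^2 - 6), each dividing the next. The characteristic polynomial is their product, (x - 5)(x + 1)(x^2 - 6).

The rational canonical form is the block-diagonal matrix of companion matrices C(f_i):
R = [[0, 0, 0, -30], [1, 0, 0, -24], [0, 1, 0, 11], [0, 0, 1, 4]].

Note the characteristic polynomial does not split into linear factors over ℚ, so A has no Jordan form over ℚ; the rational canonical form exists over any field.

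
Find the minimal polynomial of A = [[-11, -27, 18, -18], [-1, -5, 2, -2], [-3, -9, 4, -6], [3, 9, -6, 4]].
The characteristic polynomial factors as (x + 2)^4. The minimal polynomial is ∏(x - λ)^{k_λ} where k_λ is the size of the largest Jordan block at λ.

For λ = -2: rank(A + 2I) = 1, and the largest Jordan block has size 2 (the smallest k with rank((A + 2I)^k) = rank((A + 2I)^(k+1))).

So m_A(x) = (x + 2)^2.

m_A(x) = (x + 2)^2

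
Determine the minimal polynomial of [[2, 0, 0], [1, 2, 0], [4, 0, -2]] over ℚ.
The characteristic polynomial factors as (x - 2)^2(x + 2). The minimal polynomial is ∏(x - λ)^{k_λ} where k_λ is the size of the largest Jordan block at λ.

For λ = -2: rank(A + 2I) = 2, and the largest Jordan block has size 1 (the smallest k with rank((A + 2I)^k) = rank((A + 2I)^(k+1))).
For λ = 2: rank(A - 2I) = 2, and the largest Jordan block has size 2 (the smallest k with rank((A - 2I)^k) = rank((A - 2I)^(k+1))).

So m_A(x) = (x - 2)^2(x + 2).

m_A(x) = (x - 2)^2(x + 2)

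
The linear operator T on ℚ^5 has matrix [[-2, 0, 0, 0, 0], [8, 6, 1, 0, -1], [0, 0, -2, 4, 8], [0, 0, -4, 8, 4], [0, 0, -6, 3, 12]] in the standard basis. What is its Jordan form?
The characteristic polynomial is det(xI - A) = (x - 6)^4(x + 2), so the eigenvalues are -2 (algebraic multiplicity 1), 6 (algebraic multiplicity 4).

For λ = -2: algebraic multiplicity 1 gives one 1×1 block.

For λ = 6: rank(A - 6I) = 3, rank((A - 6I)^2) = 2, rank((A - 6I)^3) = 1. The eigenspace has dimension 5 - 3 = 2, so there are 2 Jordan blocks; the rank sequence gives block sizes [3, 1].

Assembling the blocks gives the Jordan form J above.

J = [[-2, 0, 0, 0, 0], [0, 6, 1, 0, 0], [0, 0, 6, 1, 0], [0, 0, 0, 6, 0], [0, 0, 0, 0, 6]]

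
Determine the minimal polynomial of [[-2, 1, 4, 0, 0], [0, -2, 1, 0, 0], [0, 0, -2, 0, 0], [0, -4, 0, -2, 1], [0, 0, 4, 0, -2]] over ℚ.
The characteristic polynomial factors as (x + 2)^5. The minimal polynomial is ∏(x - λ)^{k_λ} where k_λ is the size of the largest Jordan block at λ.

For λ = -2: rank(A + 2I) = 3, and the largest Jordan block has size 3 (the smallest k with rank((A + 2I)^k) = rank((A + 2I)^(k+1))).

So m_A(x) = (x + 2)^3.

m_A(x) = (x + 2)^3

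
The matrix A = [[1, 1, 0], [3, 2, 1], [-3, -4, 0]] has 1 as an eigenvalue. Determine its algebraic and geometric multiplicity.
algebraic multiplicity 3, geometric multiplicity 1

The characteristic polynomial is (x - 1)^3, so the factor x - 1 appears with exponent 3: the algebraic multiplicity is 3.

rank(A - I) = 2, so the eigenspace has dimension 3 - 2 = 1: the geometric multiplicity is 1.

Since 1 < 3, A is not diagonalizable.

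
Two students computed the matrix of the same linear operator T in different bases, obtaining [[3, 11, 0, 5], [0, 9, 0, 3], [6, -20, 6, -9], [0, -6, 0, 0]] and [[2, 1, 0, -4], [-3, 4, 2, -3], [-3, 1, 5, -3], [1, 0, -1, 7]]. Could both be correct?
Yes.

Two matrices over a field are similar if and only if they have the same invariant factors.

Both A and B have characteristic polynomial (x - 6)^2(x - 3)^2 and minimal polynomial (x - 6)^2(x - 3)^2. Computing further, both have invariant factors (x - 6)^2(x - 3)^2. Hence A and B are similar.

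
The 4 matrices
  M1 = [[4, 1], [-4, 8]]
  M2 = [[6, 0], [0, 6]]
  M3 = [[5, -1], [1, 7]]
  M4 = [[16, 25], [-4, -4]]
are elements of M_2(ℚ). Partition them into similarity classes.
Characteristic polynomials: χ_{M1} = (x - 6)^2, χ_{M2} = (x - 6)^2, χ_{M3} = (x - 6)^2, χ_{M4} = (x - 6)^2.

{M1, M3, M4}: invariant factors (x - 6)^2.

{M2}: invariant factors x - 6, x - 6.

Matrices are similar if and only if their invariant-factor lists agree; the partition into similarity classes is {M1, M3, M4}, {M2}.

2 classes: {M1, M3, M4}, {M2}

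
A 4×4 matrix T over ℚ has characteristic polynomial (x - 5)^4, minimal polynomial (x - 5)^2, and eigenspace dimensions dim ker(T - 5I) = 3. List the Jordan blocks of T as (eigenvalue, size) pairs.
λ = 5: algebraic multiplicity 4 (exponent in χ_T), largest block size 2 (exponent in m_T), 3 blocks (geometric multiplicity). These force block sizes [2, 1, 1].

Jordan blocks: (5, 2), (5, 1), (5, 1)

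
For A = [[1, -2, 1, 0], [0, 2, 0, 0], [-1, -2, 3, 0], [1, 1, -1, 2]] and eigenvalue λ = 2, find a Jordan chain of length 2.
We seek v_1 ∈ ker((A - 2I)^2) \ ker(A - 2I), then set v_{i+1} = (A - 2I) v_i.

One such chain is v_1 = [[0, 1, 0, 0]]^T, v_2 = [[-2, 0, -2, 1]]^T. Check: (A - 2I) v_2 = [[0, 0, 0, 0]]^T = 0.

v_1 = [[0, 1, 0, 0]]^T, v_2 = [[-2, 0, -2, 1]]^T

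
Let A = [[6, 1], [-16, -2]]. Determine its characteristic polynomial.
xI - A = [[x - 6, -1], [16, x + 2]].

Expanding det(xI - A) along the first row:
det(xI - A) = + (x - 6)·det([[x + 2]]) - (-1)·det([[16]]).

Evaluating gives χ_A(x) = x^2 - 4x + 4 = (x - 2)^2.

χ_A(x) = (x - 2)^2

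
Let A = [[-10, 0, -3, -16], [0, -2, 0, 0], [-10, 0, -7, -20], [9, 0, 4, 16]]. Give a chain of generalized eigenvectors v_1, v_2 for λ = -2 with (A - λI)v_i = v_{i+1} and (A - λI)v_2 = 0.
v_1 = [[1, 0, 2, -1]]^T, v_2 = [[2, 0, 0, -1]]^T

We seek v_1 ∈ ker((A + 2I)^2) \ ker(A + 2I), then set v_{i+1} = (A + 2I) v_i.

One such chain is v_1 = [[1, 0, 2, -1]]^T, v_2 = [[2, 0, 0, -1]]^T. Check: (A + 2I) v_2 = [[0, 0, 0, 0]]^T = 0.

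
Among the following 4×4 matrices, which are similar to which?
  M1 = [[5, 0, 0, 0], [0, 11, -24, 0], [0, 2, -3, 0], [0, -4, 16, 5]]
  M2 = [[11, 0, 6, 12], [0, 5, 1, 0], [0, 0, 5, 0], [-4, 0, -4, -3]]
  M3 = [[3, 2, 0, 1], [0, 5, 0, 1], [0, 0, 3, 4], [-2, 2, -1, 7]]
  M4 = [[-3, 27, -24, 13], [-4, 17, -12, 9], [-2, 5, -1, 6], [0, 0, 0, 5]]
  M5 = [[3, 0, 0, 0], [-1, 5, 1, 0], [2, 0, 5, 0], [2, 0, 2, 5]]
3 classes: {M1}, {M2, M5}, {M3, M4}

Characteristic polynomials: χ_{M1} = (x - 5)^3(x - 3), χ_{M2} = (x - 5)^3(x - 3), χ_{M3} = (x - 5)^3(x - 3), χ_{M4} = (x - 5)^3(x - 3), χ_{M5} = (x - 5)^3(x - 3).

{M1}: invariant factors x - 5, x - 5, (x - 5)(x - 3).

{M2, M5}: invariant factors x - 5, (x - 5)^2(x - 3).

{M3, M4}: invariant factors (x - 5)^3(x - 3).

Matrices are similar if and only if their invariant-factor lists agree; the partition into similarity classes is {M1}, {M2, M5}, {M3, M4}.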